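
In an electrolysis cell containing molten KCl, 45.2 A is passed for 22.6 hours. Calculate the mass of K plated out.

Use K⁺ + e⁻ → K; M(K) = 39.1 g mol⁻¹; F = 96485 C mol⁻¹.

1490 g

Q = I·t = 45.20 A × 81360 s = 3677000 C.
n(e⁻) = Q/F = 3677000 / 96485 = 38.11 mol.
K⁺ + e⁻ → K, so n(K) = n(e⁻)/1 = 38.11 mol.
m = n·M = 38.11 × 39.1 = 1490 g.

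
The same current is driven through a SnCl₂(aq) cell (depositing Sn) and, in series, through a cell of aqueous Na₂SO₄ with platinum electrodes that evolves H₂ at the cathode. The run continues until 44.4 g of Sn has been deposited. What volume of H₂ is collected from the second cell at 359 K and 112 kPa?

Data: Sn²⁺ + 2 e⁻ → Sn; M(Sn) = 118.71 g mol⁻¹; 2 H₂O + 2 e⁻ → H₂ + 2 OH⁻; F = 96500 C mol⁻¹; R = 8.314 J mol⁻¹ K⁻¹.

n(Sn) = 44.4 / 118.71 = 0.3740 mol, so n(e⁻) = 2 × 0.3740 = 0.7480 mol.
The cells are in series, so the same 0.7480 mol of electrons passes through the second cell.
2 H₂O + 2 e⁻ → H₂ + 2 OH⁻ — 2 mol e⁻ per mol H₂, so n(H₂) = 0.7480/2 = 0.3740 mol.
V = nRT/P = (0.3740 × 8.314 × 359) / (112 × 10³) = 0.00997 m³ = 9.97 L.

9.97 L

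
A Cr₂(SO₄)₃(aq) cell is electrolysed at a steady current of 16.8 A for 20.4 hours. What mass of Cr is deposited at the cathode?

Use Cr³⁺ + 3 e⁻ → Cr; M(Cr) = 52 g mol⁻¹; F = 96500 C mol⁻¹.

Q = I·t = 16.80 A × 73440 s = 1234000 C.
n(e⁻) = Q/F = 1234000 / 96500 = 12.79 mol.
Cr³⁺ + 3 e⁻ → Cr, so n(Cr) = n(e⁻)/3 = 4.262 mol.
m = n·M = 4.262 × 52 = 222 g.

222 g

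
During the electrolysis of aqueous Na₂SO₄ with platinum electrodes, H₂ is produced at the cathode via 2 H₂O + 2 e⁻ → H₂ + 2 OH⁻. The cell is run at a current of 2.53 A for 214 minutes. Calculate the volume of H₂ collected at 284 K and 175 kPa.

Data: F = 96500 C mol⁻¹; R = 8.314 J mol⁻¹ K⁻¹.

2.27 L

Q = I·t = 2.530 A × 12840 s = 32490 C.
n(e⁻) = Q/F = 32490 / 96500 = 0.3366 mol.
2 electrons are transferred per H₂ molecule, so n(H₂) = 0.3366 / 2 = 0.1683 mol.
V = nRT/P = (0.1683 × 8.314 × 284) / (175 × 10³ Pa) = 0.00227 m³ = 2.27 L.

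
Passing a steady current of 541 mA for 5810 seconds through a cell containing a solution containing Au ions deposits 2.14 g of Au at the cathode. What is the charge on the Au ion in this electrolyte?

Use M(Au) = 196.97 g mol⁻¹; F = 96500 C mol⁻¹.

Q = I·t = 0.5410 A × 5810.0 s = 3143 C, so n(e⁻) = 3143/96500 = 0.03257 mol.
n(Au) deposited = 2.14 / 196.97 = 0.01086 mol.
Electrons per atom = n(e⁻)/n(Au) = 0.03257 / 0.01086 = 3.00 ≈ 3, so the ion is Au³⁺.

+3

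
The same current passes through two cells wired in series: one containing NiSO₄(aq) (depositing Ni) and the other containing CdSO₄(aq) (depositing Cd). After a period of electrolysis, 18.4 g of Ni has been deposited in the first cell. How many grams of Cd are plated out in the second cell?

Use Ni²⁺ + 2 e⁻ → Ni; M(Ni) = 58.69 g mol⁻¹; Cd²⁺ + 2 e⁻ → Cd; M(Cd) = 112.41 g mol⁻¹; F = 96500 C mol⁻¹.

n(Ni) = 18.4 / 58.69 = 0.3135 mol.
Since Ni²⁺ + 2 e⁻ → Ni, n(e⁻) passed = 2 × 0.3135 = 0.6270 mol.
Cells in series carry the same charge, so the same 0.6270 mol of electrons passes through cell 2.
Cd²⁺ + 2 e⁻ → Cd, so n(Cd) = 0.6270 / 2 = 0.3135 mol.
m(Cd) = 0.3135 × 112.41 = 35.2 g.

35.2 g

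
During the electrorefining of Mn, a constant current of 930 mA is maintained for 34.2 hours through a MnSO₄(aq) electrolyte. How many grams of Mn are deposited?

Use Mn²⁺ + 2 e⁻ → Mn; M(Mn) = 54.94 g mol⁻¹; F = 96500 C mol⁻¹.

32.6 g

Q = I·t = 0.9300 A × 123120 s = 114500 C.
n(e⁻) = Q/F = 114500 / 96500 = 1.187 mol.
Mn²⁺ + 2 e⁻ → Mn, so n(Mn) = n(e⁻)/2 = 0.5933 mol.
m = n·M = 0.5933 × 54.94 = 32.6 g.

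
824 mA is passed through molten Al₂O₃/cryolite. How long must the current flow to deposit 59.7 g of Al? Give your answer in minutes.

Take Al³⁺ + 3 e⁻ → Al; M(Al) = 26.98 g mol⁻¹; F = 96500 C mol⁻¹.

n(Al) = m/M = 59.7 / 26.98 = 2.213 mol.
Each Al atom requires 3 electrons, so n(e⁻) = 3 × 2.213 = 6.638 mol.
Q = n(e⁻)·F = 6.638 × 96500 = 640600 C.
t = Q/I = 640600 / 0.8240 A = 777400 s = 13000 min.

13000 min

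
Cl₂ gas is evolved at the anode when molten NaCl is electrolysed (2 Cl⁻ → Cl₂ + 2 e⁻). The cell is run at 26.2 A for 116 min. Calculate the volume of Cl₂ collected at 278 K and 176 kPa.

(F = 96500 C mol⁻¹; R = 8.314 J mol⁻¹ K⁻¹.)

Q = I·t = 26.20 A × 6960.0 s = 182400 C.
n(e⁻) = Q/F = 182400 / 96500 = 1.890 mol.
2 electrons are transferred per Cl₂ molecule, so n(Cl₂) = 1.890 / 2 = 0.9448 mol.
V = nRT/P = (0.9448 × 8.314 × 278) / (176 × 10³ Pa) = 0.0124 m³ = 12.4 L.

12.4 L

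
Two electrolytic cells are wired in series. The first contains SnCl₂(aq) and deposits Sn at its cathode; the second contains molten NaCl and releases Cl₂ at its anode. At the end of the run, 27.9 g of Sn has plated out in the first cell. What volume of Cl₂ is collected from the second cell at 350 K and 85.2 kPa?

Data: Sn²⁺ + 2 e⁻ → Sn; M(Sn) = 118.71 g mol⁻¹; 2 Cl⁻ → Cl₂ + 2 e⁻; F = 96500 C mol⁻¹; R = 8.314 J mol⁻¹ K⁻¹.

n(Sn) = 27.9 / 118.71 = 0.2350 mol, so n(e⁻) = 2 × 0.2350 = 0.4701 mol.
The cells are in series, so the same 0.4701 mol of electrons passes through the second cell.
2 Cl⁻ → Cl₂ + 2 e⁻ — 2 mol e⁻ per mol Cl₂, so n(Cl₂) = 0.4701/2 = 0.2350 mol.
V = nRT/P = (0.2350 × 8.314 × 350) / (85.2 × 10³) = 0.00803 m³ = 8.03 L.

8.03 L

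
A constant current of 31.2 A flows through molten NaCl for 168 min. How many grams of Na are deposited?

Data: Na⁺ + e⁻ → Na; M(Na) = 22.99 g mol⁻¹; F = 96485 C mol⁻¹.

74.9 g

Q = I·t = 31.20 A × 10080 s = 314500 C.
n(e⁻) = Q/F = 314500 / 96485 = 3.260 mol.
Na⁺ + e⁻ → Na, so n(Na) = n(e⁻)/1 = 3.260 mol.
m = n·M = 3.260 × 22.99 = 74.9 g.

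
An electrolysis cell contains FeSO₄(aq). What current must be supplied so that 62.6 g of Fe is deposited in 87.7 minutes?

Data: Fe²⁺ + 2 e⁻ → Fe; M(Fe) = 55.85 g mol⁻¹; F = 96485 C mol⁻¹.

41.1 A

n(Fe) = 62.6 / 55.85 = 1.121 mol.
n(e⁻) = 2 × 1.121 = 2.242 mol.
Q = n(e⁻)·F = 2.242 × 96485 = 216300 C.
I = Q/t = 216300 / 5262.0 s = 41.1 A.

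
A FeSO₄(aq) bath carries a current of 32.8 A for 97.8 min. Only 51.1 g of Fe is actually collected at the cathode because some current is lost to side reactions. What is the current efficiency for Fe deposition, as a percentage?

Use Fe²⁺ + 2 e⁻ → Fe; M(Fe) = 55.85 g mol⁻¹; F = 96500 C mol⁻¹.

Q = I·t = 32.80 × 5868.0 = 192500 C; n(e⁻) = 192500/96500 = 1.995 mol.
Theoretical n(Fe) = n(e⁻)/2 = 0.9973 mol, i.e. m_theo = 0.9973 × 55.85 = 55.70 g.
Efficiency = m_actual / m_theo = 51.1 / 55.70 = 91.7 %.

91.7 %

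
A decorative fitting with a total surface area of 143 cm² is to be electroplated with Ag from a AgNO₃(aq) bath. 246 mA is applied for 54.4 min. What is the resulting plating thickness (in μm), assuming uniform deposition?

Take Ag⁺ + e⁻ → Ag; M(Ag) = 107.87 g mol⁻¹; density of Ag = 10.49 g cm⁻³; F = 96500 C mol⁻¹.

Q = I·t = 0.2460 × 3264.0 = 802.9 C; n(e⁻) = 0.008321 mol.
n(Ag) = n(e⁻)/1 = 0.008321 mol, so m = 0.008321 × 107.87 = 0.8975 g.
Volume = m/ρ = 0.8975 / 10.49 = 0.08556 cm³.
Thickness = V/A = 0.08556 / 143 = 5.98 × 10⁻⁴ cm = 5.98 μm.

5.98 μm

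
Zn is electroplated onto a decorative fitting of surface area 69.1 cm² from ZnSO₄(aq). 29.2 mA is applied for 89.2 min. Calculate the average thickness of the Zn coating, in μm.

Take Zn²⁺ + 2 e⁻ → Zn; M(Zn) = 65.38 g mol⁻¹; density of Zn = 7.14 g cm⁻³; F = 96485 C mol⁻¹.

Q = I·t = 0.02920 × 5352.0 = 156.3 C; n(e⁻) = 0.001620 mol.
n(Zn) = n(e⁻)/2 = 0.0008099 mol, so m = 0.0008099 × 65.38 = 0.05295 g.
Volume = m/ρ = 0.05295 / 7.14 = 0.007416 cm³.
Thickness = V/A = 0.007416 / 69.1 = 1.07 × 10⁻⁴ cm = 1.07 μm.

1.07 μm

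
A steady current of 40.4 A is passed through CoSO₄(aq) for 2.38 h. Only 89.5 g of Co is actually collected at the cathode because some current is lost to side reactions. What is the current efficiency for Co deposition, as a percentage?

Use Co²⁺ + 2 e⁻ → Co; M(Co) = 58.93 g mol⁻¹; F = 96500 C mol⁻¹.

Q = I·t = 40.40 × 8568.0 = 346100 C; n(e⁻) = 346100/96500 = 3.587 mol.
Theoretical n(Co) = n(e⁻)/2 = 1.794 mol, i.e. m_theo = 1.794 × 58.93 = 105.7 g.
Efficiency = m_actual / m_theo = 89.5 / 105.7 = 84.7 %.

84.7 %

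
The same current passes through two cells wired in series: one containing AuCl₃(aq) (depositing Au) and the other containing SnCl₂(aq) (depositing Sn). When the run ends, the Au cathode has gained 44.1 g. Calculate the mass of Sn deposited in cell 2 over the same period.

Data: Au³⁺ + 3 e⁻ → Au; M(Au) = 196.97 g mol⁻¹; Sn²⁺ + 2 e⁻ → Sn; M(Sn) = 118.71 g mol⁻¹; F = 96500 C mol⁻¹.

39.9 g

n(Au) = 44.1 / 196.97 = 0.2239 mol.
Since Au³⁺ + 3 e⁻ → Au, n(e⁻) passed = 3 × 0.2239 = 0.6717 mol.
Cells in series carry the same charge, so the same 0.6717 mol of electrons passes through cell 2.
Sn²⁺ + 2 e⁻ → Sn, so n(Sn) = 0.6717 / 2 = 0.3358 mol.
m(Sn) = 0.3358 × 118.71 = 39.9 g.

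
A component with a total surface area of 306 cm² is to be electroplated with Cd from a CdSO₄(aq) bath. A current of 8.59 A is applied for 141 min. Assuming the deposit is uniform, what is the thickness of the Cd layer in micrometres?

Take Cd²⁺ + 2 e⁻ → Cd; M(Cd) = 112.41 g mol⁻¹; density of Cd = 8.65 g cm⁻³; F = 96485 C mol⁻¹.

160 μm

Q = I·t = 8.590 × 8460.0 = 72670 C; n(e⁻) = 0.7532 mol.
n(Cd) = n(e⁻)/2 = 0.3766 mol, so m = 0.3766 × 112.41 = 42.33 g.
Volume = m/ρ = 42.33 / 8.65 = 4.894 cm³.
Thickness = V/A = 4.894 / 306 = 0.0160 cm = 160 μm.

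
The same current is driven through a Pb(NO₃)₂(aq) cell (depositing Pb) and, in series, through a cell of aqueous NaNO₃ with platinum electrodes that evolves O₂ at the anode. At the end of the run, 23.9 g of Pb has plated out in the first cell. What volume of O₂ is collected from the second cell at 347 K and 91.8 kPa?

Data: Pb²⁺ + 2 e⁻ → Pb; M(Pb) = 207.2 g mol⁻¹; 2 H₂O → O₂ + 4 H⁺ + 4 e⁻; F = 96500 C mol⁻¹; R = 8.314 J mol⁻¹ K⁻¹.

n(Pb) = 23.9 / 207.2 = 0.1153 mol, so n(e⁻) = 2 × 0.1153 = 0.2307 mol.
The cells are in series, so the same 0.2307 mol of electrons passes through the second cell.
2 H₂O → O₂ + 4 H⁺ + 4 e⁻ — 4 mol e⁻ per mol O₂, so n(O₂) = 0.2307/4 = 0.05767 mol.
V = nRT/P = (0.05767 × 8.314 × 347) / (91.8 × 10³) = 0.00181 m³ = 1.81 L.

1.81 L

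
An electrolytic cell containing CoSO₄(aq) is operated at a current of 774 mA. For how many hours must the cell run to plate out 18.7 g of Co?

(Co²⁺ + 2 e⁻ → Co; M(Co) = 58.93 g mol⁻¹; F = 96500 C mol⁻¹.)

22.0 h

n(Co) = m/M = 18.7 / 58.93 = 0.3173 mol.
Each Co atom requires 2 electrons, so n(e⁻) = 2 × 0.3173 = 0.6347 mol.
Q = n(e⁻)·F = 0.6347 × 96500 = 61240 C.
t = Q/I = 61240 / 0.7740 A = 79130 s = 22.0 h.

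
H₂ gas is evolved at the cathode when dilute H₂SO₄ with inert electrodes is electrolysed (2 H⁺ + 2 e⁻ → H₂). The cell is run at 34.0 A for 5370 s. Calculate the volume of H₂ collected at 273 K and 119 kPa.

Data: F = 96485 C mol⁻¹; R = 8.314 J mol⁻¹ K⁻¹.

18.0 L

Q = I·t = 34.00 A × 5370.0 s = 182600 C.
n(e⁻) = Q/F = 182600 / 96485 = 1.892 mol.
2 electrons are transferred per H₂ molecule, so n(H₂) = 1.892 / 2 = 0.9462 mol.
V = nRT/P = (0.9462 × 8.314 × 273) / (119 × 10³ Pa) = 0.0180 m³ = 18.0 L.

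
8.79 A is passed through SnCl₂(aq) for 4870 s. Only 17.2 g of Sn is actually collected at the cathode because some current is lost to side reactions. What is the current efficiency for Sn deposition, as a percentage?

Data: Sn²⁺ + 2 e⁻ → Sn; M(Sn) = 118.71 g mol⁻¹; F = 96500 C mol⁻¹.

Q = I·t = 8.790 × 4870.0 = 42810 C; n(e⁻) = 42810/96500 = 0.4436 mol.
Theoretical n(Sn) = n(e⁻)/2 = 0.2218 mol, i.e. m_theo = 0.2218 × 118.71 = 26.33 g.
Efficiency = m_actual / m_theo = 17.2 / 26.33 = 65.3 %.

65.3 %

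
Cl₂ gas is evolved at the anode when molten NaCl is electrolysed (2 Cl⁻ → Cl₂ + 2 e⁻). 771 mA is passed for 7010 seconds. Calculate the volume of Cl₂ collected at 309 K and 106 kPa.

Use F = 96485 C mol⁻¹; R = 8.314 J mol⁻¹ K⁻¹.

0.679 L

Q = I·t = 0.7710 A × 7010.0 s = 5405 C.
n(e⁻) = Q/F = 5405 / 96485 = 0.05602 mol.
2 electrons are transferred per Cl₂ molecule, so n(Cl₂) = 0.05602 / 2 = 0.02801 mol.
V = nRT/P = (0.02801 × 8.314 × 309) / (106 × 10³ Pa) = 6.79 × 10⁻⁴ m³ = 0.679 L.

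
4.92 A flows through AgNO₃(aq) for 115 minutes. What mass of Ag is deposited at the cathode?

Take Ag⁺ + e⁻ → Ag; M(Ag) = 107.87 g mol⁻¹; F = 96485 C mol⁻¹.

Q = I·t = 4.920 A × 6900.0 s = 33950 C.
n(e⁻) = Q/F = 33950 / 96485 = 0.3518 mol.
Ag⁺ + e⁻ → Ag, so n(Ag) = n(e⁻)/1 = 0.3518 mol.
m = n·M = 0.3518 × 107.87 = 38.0 g.

38.0 g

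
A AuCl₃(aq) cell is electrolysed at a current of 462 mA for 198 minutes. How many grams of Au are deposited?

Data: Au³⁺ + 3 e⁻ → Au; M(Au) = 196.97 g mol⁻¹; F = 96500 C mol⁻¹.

Q = I·t = 0.4620 A × 11880 s = 5489 C.
n(e⁻) = Q/F = 5489 / 96500 = 0.05688 mol.
Au³⁺ + 3 e⁻ → Au, so n(Au) = n(e⁻)/3 = 0.01896 mol.
m = n·M = 0.01896 × 196.97 = 3.73 g.

3.73 g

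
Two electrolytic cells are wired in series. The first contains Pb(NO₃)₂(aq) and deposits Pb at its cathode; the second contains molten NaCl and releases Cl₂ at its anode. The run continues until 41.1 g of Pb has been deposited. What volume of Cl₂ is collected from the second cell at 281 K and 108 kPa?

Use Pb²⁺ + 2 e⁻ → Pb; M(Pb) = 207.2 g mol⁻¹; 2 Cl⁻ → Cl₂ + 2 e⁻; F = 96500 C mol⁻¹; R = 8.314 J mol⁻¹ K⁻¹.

4.29 L

n(Pb) = 41.1 / 207.2 = 0.1984 mol, so n(e⁻) = 2 × 0.1984 = 0.3967 mol.
The cells are in series, so the same 0.3967 mol of electrons passes through the second cell.
2 Cl⁻ → Cl₂ + 2 e⁻ — 2 mol e⁻ per mol Cl₂, so n(Cl₂) = 0.3967/2 = 0.1984 mol.
V = nRT/P = (0.1984 × 8.314 × 281) / (108 × 10³) = 0.00429 m³ = 4.29 L.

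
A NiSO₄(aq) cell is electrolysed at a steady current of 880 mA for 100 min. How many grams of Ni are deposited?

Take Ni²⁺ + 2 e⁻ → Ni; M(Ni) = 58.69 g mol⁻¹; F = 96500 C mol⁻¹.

1.61 g

Q = I·t = 0.8800 A × 6000.0 s = 5280 C.
n(e⁻) = Q/F = 5280 / 96500 = 0.05472 mol.
Ni²⁺ + 2 e⁻ → Ni, so n(Ni) = n(e⁻)/2 = 0.02736 mol.
m = n·M = 0.02736 × 58.69 = 1.61 g.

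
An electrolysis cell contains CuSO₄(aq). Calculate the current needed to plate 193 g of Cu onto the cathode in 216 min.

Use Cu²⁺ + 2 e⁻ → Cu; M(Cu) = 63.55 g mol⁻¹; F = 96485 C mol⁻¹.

45.2 A

n(Cu) = 193 / 63.55 = 3.037 mol.
n(e⁻) = 2 × 3.037 = 6.074 mol.
Q = n(e⁻)·F = 6.074 × 96485 = 586000 C.
I = Q/t = 586000 / 12960 s = 45.2 A.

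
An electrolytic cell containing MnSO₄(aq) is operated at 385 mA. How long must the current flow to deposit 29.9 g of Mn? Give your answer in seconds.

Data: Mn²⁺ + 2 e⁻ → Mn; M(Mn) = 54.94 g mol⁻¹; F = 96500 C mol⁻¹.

n(Mn) = m/M = 29.9 / 54.94 = 0.5442 mol.
Each Mn atom requires 2 electrons, so n(e⁻) = 2 × 0.5442 = 1.088 mol.
Q = n(e⁻)·F = 1.088 × 96500 = 105000 C.
t = Q/I = 105000 / 0.3850 A = 272800 s.

2.73 × 10⁵ s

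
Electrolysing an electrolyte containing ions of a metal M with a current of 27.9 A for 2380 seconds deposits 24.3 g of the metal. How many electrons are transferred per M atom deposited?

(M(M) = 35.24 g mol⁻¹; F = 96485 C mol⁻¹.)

Q = I·t = 27.90 A × 2380.0 s = 66400 C, so n(e⁻) = 66400/96485 = 0.6882 mol.
n(M) deposited = 24.3 / 35.24 = 0.6896 mol.
Electrons per atom = n(e⁻)/n(M) = 0.6882 / 0.6896 = 0.998 ≈ 1, so the ion is M⁺.

1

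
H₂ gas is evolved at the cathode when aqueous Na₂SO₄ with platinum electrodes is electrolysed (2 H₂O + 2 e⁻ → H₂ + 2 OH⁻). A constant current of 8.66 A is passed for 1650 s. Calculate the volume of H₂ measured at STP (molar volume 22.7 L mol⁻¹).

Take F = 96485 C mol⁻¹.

Q = I·t = 8.660 A × 1650.0 s = 14290 C.
n(e⁻) = Q/F = 14290 / 96485 = 0.1481 mol.
2 electrons are transferred per H₂ molecule, so n(H₂) = 0.1481 / 2 = 0.07405 mol.
V = n × V_m = 0.07405 × 22.7 = 1.68 L.

1.68 L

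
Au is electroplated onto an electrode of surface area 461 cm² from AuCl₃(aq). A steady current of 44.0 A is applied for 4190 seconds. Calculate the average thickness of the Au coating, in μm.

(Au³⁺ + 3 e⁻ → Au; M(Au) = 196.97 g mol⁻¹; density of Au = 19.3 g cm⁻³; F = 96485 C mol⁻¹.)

Q = I·t = 44.00 × 4190.0 = 184400 C; n(e⁻) = 1.911 mol.
n(Au) = n(e⁻)/3 = 0.6369 mol, so m = 0.6369 × 196.97 = 125.5 g.
Volume = m/ρ = 125.5 / 19.3 = 6.500 cm³.
Thickness = V/A = 6.500 / 461 = 0.0141 cm = 141 μm.

141 μm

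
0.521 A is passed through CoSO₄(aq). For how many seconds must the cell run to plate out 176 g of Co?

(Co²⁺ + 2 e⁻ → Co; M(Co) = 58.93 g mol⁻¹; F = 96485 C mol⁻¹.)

1.11 × 10⁶ s

n(Co) = m/M = 176 / 58.93 = 2.987 mol.
Each Co atom requires 2 electrons, so n(e⁻) = 2 × 2.987 = 5.973 mol.
Q = n(e⁻)·F = 5.973 × 96485 = 576300 C.
t = Q/I = 576300 / 0.5210 A = 1106000 s.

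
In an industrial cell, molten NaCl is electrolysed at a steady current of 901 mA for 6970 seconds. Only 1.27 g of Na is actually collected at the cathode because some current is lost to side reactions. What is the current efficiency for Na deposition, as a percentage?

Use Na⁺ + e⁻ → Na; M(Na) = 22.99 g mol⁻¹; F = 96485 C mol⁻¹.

84.9 %

Q = I·t = 0.9010 × 6970.0 = 6280 C; n(e⁻) = 6280/96485 = 0.06509 mol.
Theoretical n(Na) = n(e⁻)/1 = 0.06509 mol, i.e. m_theo = 0.06509 × 22.99 = 1.496 g.
Efficiency = m_actual / m_theo = 1.27 / 1.496 = 84.9 %.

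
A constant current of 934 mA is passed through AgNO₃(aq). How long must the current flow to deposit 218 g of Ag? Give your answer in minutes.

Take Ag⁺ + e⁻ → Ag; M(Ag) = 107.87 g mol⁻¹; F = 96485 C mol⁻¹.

3480 min

n(Ag) = m/M = 218 / 107.87 = 2.021 mol.
Each Ag atom requires 1 electron, so n(e⁻) = 1 × 2.021 = 2.021 mol.
Q = n(e⁻)·F = 2.021 × 96485 = 195000 C.
t = Q/I = 195000 / 0.9340 A = 208800 s = 3480 min.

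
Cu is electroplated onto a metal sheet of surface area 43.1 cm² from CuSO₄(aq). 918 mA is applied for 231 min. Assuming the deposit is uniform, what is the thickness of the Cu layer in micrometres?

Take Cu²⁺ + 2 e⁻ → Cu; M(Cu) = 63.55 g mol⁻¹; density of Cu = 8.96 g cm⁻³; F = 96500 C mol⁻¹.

Q = I·t = 0.9180 × 13860 = 12720 C; n(e⁻) = 0.1318 mol.
n(Cu) = n(e⁻)/2 = 0.06592 mol, so m = 0.06592 × 63.55 = 4.190 g.
Volume = m/ρ = 4.190 / 8.96 = 0.4676 cm³.
Thickness = V/A = 0.4676 / 43.1 = 0.0108 cm = 108 μm.

108 μm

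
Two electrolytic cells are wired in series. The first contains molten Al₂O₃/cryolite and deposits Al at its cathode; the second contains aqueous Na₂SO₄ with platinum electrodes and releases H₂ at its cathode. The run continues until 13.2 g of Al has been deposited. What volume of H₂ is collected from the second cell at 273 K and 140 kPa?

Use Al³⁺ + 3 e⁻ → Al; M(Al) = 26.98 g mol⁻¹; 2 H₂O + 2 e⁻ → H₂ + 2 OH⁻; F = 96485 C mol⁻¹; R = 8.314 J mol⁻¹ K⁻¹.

n(Al) = 13.2 / 26.98 = 0.4893 mol, so n(e⁻) = 3 × 0.4893 = 1.468 mol.
The cells are in series, so the same 1.468 mol of electrons passes through the second cell.
2 H₂O + 2 e⁻ → H₂ + 2 OH⁻ — 2 mol e⁻ per mol H₂, so n(H₂) = 1.468/2 = 0.7339 mol.
V = nRT/P = (0.7339 × 8.314 × 273) / (140 × 10³) = 0.0119 m³ = 11.9 L.

11.9 L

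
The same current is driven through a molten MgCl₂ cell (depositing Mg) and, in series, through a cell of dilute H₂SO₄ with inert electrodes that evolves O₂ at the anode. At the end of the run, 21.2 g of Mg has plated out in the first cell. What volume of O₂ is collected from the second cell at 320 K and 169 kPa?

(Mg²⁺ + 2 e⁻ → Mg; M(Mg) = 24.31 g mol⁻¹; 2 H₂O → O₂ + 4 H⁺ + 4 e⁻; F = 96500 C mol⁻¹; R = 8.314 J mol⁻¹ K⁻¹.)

n(Mg) = 21.2 / 24.31 = 0.8721 mol, so n(e⁻) = 2 × 0.8721 = 1.744 mol.
The cells are in series, so the same 1.744 mol of electrons passes through the second cell.
2 H₂O → O₂ + 4 H⁺ + 4 e⁻ — 4 mol e⁻ per mol O₂, so n(O₂) = 1.744/4 = 0.4360 mol.
V = nRT/P = (0.4360 × 8.314 × 320) / (169 × 10³) = 0.00686 m³ = 6.86 L.

6.86 L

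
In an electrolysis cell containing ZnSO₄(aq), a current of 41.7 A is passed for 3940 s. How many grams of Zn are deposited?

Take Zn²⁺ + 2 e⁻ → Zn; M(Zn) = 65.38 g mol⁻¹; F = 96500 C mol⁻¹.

Q = I·t = 41.70 A × 3940.0 s = 164300 C.
n(e⁻) = Q/F = 164300 / 96500 = 1.703 mol.
Zn²⁺ + 2 e⁻ → Zn, so n(Zn) = n(e⁻)/2 = 0.8513 mol.
m = n·M = 0.8513 × 65.38 = 55.7 g.

55.7 g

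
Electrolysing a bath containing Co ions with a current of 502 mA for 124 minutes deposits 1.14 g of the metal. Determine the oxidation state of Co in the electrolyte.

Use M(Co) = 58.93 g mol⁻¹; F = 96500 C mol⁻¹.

Q = I·t = 0.5020 A × 7440.0 s = 3735 C, so n(e⁻) = 3735/96500 = 0.03870 mol.
n(Co) deposited = 1.14 / 58.93 = 0.01934 mol.
Electrons per atom = n(e⁻)/n(Co) = 0.03870 / 0.01934 = 2.00 ≈ 2, so the ion is Co²⁺.

+2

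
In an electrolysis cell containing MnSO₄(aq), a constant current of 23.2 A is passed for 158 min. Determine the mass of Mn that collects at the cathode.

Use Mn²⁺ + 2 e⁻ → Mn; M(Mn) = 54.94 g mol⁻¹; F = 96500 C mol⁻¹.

62.6 g

Q = I·t = 23.20 A × 9480.0 s = 219900 C.
n(e⁻) = Q/F = 219900 / 96500 = 2.279 mol.
Mn²⁺ + 2 e⁻ → Mn, so n(Mn) = n(e⁻)/2 = 1.140 mol.
m = n·M = 1.140 × 54.94 = 62.6 g.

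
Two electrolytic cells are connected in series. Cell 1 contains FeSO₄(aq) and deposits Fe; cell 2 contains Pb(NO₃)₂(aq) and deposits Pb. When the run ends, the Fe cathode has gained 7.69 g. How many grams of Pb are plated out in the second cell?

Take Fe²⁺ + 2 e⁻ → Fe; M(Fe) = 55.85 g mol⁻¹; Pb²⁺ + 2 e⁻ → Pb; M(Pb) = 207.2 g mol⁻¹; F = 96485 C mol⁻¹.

28.5 g

n(Fe) = 7.69 / 55.85 = 0.1377 mol.
Since Fe²⁺ + 2 e⁻ → Fe, n(e⁻) passed = 2 × 0.1377 = 0.2754 mol.
Cells in series carry the same charge, so the same 0.2754 mol of electrons passes through cell 2.
Pb²⁺ + 2 e⁻ → Pb, so n(Pb) = 0.2754 / 2 = 0.1377 mol.
m(Pb) = 0.1377 × 207.2 = 28.5 g.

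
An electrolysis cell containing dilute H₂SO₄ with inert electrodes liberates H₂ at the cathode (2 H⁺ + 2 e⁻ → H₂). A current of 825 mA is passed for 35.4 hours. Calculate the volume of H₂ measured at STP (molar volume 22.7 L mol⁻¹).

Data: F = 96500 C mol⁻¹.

Q = I·t = 0.8250 A × 127440 s = 105100 C.
n(e⁻) = Q/F = 105100 / 96500 = 1.090 mol.
2 electrons are transferred per H₂ molecule, so n(H₂) = 1.090 / 2 = 0.5448 mol.
V = n × V_m = 0.5448 × 22.7 = 12.4 L.

12.4 L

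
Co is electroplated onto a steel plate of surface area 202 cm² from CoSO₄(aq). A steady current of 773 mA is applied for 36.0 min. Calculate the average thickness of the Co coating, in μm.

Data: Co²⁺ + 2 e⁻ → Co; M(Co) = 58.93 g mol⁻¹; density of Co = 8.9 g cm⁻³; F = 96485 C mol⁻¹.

2.84 μm

Q = I·t = 0.7730 × 2160.0 = 1670 C; n(e⁻) = 0.01731 mol.
n(Co) = n(e⁻)/2 = 0.008653 mol, so m = 0.008653 × 58.93 = 0.5099 g.
Volume = m/ρ = 0.5099 / 8.9 = 0.05729 cm³.
Thickness = V/A = 0.05729 / 202 = 2.84 × 10⁻⁴ cm = 2.84 μm.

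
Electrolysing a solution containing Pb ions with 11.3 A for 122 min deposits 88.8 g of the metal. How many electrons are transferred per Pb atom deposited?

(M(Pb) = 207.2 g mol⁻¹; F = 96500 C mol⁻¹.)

Q = I·t = 11.30 A × 7320.0 s = 82720 C, so n(e⁻) = 82720/96500 = 0.8572 mol.
n(Pb) deposited = 88.8 / 207.2 = 0.4286 mol.
Electrons per atom = n(e⁻)/n(Pb) = 0.8572 / 0.4286 = 2.00 ≈ 2, so the ion is Pb²⁺.

2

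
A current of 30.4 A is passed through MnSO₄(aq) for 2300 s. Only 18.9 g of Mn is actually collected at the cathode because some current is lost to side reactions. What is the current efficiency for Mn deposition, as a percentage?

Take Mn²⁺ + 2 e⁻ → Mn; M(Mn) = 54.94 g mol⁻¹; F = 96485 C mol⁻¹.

Q = I·t = 30.40 × 2300.0 = 69920 C; n(e⁻) = 69920/96485 = 0.7247 mol.
Theoretical n(Mn) = n(e⁻)/2 = 0.3623 mol, i.e. m_theo = 0.3623 × 54.94 = 19.91 g.
Efficiency = m_actual / m_theo = 18.9 / 19.91 = 94.9 %.

94.9 %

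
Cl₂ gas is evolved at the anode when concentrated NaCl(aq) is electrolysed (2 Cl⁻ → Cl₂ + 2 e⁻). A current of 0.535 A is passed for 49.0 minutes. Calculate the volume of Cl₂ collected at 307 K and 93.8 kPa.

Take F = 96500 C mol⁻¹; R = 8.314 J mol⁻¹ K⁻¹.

Q = I·t = 0.5350 A × 2940.0 s = 1573 C.
n(e⁻) = Q/F = 1573 / 96500 = 0.01630 mol.
2 electrons are transferred per Cl₂ molecule, so n(Cl₂) = 0.01630 / 2 = 0.008150 mol.
V = nRT/P = (0.008150 × 8.314 × 307) / (93.8 × 10³ Pa) = 2.22 × 10⁻⁴ m³ = 0.222 L.

0.222 L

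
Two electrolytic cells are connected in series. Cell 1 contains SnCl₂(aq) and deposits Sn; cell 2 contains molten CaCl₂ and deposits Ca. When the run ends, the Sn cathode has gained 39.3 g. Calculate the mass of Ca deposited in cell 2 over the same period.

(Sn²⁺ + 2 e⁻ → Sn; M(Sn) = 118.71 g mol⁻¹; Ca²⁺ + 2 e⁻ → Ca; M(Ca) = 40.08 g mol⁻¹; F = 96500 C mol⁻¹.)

n(Sn) = 39.3 / 118.71 = 0.3311 mol.
Since Sn²⁺ + 2 e⁻ → Sn, n(e⁻) passed = 2 × 0.3311 = 0.6621 mol.
Cells in series carry the same charge, so the same 0.6621 mol of electrons passes through cell 2.
Ca²⁺ + 2 e⁻ → Ca, so n(Ca) = 0.6621 / 2 = 0.3311 mol.
m(Ca) = 0.3311 × 40.08 = 13.3 g.

13.3 g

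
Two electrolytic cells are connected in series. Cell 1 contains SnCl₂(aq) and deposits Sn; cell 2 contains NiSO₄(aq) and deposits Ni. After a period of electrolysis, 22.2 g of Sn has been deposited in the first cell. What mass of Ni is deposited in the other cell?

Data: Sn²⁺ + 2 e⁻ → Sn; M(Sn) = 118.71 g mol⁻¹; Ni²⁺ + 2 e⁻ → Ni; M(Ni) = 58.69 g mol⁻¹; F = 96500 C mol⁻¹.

n(Sn) = 22.2 / 118.71 = 0.1870 mol.
Since Sn²⁺ + 2 e⁻ → Sn, n(e⁻) passed = 2 × 0.1870 = 0.3740 mol.
Cells in series carry the same charge, so the same 0.3740 mol of electrons passes through cell 2.
Ni²⁺ + 2 e⁻ → Ni, so n(Ni) = 0.3740 / 2 = 0.1870 mol.
m(Ni) = 0.1870 × 58.69 = 11.0 g.

11.0 g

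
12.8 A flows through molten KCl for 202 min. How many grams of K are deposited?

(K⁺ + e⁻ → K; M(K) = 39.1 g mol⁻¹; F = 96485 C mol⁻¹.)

62.9 g

Q = I·t = 12.80 A × 12120 s = 155100 C.
n(e⁻) = Q/F = 155100 / 96485 = 1.608 mol.
K⁺ + e⁻ → K, so n(K) = n(e⁻)/1 = 1.608 mol.
m = n·M = 1.608 × 39.1 = 62.9 g.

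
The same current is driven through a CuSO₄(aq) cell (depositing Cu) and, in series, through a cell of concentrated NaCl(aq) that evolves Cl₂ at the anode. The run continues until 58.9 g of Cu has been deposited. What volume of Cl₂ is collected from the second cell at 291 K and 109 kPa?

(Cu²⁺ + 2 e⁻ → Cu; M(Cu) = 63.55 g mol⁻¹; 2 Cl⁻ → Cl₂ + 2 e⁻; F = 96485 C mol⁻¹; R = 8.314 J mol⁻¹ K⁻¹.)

n(Cu) = 58.9 / 63.55 = 0.9268 mol, so n(e⁻) = 2 × 0.9268 = 1.854 mol.
The cells are in series, so the same 1.854 mol of electrons passes through the second cell.
2 Cl⁻ → Cl₂ + 2 e⁻ — 2 mol e⁻ per mol Cl₂, so n(Cl₂) = 1.854/2 = 0.9268 mol.
V = nRT/P = (0.9268 × 8.314 × 291) / (109 × 10³) = 0.0206 m³ = 20.6 L.

20.6 L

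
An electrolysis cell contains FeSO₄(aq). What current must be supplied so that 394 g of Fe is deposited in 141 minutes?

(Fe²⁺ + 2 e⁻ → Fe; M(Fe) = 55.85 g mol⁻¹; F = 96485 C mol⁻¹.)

n(Fe) = 394 / 55.85 = 7.055 mol.
n(e⁻) = 2 × 7.055 = 14.11 mol.
Q = n(e⁻)·F = 14.11 × 96485 = 1361000 C.
I = Q/t = 1361000 / 8460.0 s = 161 A.

161 A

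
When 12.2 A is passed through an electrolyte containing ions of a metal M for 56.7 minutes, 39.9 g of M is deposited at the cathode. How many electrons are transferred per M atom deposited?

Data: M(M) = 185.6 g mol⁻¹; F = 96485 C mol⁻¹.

Q = I·t = 12.20 A × 3402.0 s = 41500 C, so n(e⁻) = 41500/96485 = 0.4302 mol.
n(M) deposited = 39.9 / 185.6 = 0.2150 mol.
Electrons per atom = n(e⁻)/n(M) = 0.4302 / 0.2150 = 2.00 ≈ 2, so the ion is M²⁺.

2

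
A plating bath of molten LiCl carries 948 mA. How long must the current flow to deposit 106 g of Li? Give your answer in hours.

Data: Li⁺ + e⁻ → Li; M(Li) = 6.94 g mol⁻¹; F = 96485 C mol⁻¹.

n(Li) = m/M = 106 / 6.94 = 15.27 mol.
Each Li atom requires 1 electron, so n(e⁻) = 1 × 15.27 = 15.27 mol.
Q = n(e⁻)·F = 15.27 × 96485 = 1474000 C.
t = Q/I = 1474000 / 0.9480 A = 1555000 s = 432 h.

432 h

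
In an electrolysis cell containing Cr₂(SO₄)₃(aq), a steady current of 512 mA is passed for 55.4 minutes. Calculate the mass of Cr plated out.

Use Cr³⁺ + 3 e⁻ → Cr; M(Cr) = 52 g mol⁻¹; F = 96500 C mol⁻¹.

Q = I·t = 0.5120 A × 3324.0 s = 1702 C.
n(e⁻) = Q/F = 1702 / 96500 = 0.01764 mol.
Cr³⁺ + 3 e⁻ → Cr, so n(Cr) = n(e⁻)/3 = 0.005879 mol.
m = n·M = 0.005879 × 52 = 0.306 g.

0.306 g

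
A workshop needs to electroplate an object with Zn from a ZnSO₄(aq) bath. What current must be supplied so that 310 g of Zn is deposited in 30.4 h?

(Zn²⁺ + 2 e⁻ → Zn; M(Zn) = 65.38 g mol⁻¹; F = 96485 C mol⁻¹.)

8.36 A

n(Zn) = 310 / 65.38 = 4.742 mol.
n(e⁻) = 2 × 4.742 = 9.483 mol.
Q = n(e⁻)·F = 9.483 × 96485 = 915000 C.
I = Q/t = 915000 / 109440 s = 8.36 A.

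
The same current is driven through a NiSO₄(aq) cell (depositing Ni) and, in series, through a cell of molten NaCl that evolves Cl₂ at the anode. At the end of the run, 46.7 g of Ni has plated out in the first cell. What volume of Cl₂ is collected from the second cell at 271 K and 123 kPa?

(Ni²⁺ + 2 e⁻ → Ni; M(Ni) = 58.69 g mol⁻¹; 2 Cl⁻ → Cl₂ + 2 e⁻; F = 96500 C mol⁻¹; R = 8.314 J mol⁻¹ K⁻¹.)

14.6 L

n(Ni) = 46.7 / 58.69 = 0.7957 mol, so n(e⁻) = 2 × 0.7957 = 1.591 mol.
The cells are in series, so the same 1.591 mol of electrons passes through the second cell.
2 Cl⁻ → Cl₂ + 2 e⁻ — 2 mol e⁻ per mol Cl₂, so n(Cl₂) = 1.591/2 = 0.7957 mol.
V = nRT/P = (0.7957 × 8.314 × 271) / (123 × 10³) = 0.0146 m³ = 14.6 L.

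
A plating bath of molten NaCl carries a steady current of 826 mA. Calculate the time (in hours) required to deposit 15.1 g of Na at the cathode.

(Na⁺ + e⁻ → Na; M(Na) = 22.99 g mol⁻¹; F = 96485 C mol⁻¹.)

n(Na) = m/M = 15.1 / 22.99 = 0.6568 mol.
Each Na atom requires 1 electron, so n(e⁻) = 1 × 0.6568 = 0.6568 mol.
Q = n(e⁻)·F = 0.6568 × 96485 = 63370 C.
t = Q/I = 63370 / 0.8260 A = 76720 s = 21.3 h.

21.3 h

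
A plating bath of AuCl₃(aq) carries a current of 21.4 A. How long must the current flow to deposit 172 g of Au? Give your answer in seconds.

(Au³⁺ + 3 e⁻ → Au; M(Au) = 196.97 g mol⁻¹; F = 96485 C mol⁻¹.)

n(Au) = m/M = 172 / 196.97 = 0.8732 mol.
Each Au atom requires 3 electrons, so n(e⁻) = 3 × 0.8732 = 2.620 mol.
Q = n(e⁻)·F = 2.620 × 96485 = 252800 C.
t = Q/I = 252800 / 21.40 A = 11810 s.

11800 s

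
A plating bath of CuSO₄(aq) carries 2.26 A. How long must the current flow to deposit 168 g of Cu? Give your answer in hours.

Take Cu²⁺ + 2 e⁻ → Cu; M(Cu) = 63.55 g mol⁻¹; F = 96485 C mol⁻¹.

62.7 h

n(Cu) = m/M = 168 / 63.55 = 2.644 mol.
Each Cu atom requires 2 electrons, so n(e⁻) = 2 × 2.644 = 5.287 mol.
Q = n(e⁻)·F = 5.287 × 96485 = 510100 C.
t = Q/I = 510100 / 2.260 A = 225700 s = 62.7 h.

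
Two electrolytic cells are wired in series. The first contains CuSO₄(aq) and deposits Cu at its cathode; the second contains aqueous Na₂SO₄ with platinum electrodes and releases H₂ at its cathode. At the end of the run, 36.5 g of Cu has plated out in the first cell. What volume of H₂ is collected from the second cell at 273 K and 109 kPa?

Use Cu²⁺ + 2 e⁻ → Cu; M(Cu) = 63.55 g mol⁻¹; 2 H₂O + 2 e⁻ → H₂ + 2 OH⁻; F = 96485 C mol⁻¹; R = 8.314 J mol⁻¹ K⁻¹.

12.0 L

n(Cu) = 36.5 / 63.55 = 0.5744 mol, so n(e⁻) = 2 × 0.5744 = 1.149 mol.
The cells are in series, so the same 1.149 mol of electrons passes through the second cell.
2 H₂O + 2 e⁻ → H₂ + 2 OH⁻ — 2 mol e⁻ per mol H₂, so n(H₂) = 1.149/2 = 0.5744 mol.
V = nRT/P = (0.5744 × 8.314 × 273) / (109 × 10³) = 0.0120 m³ = 12.0 L.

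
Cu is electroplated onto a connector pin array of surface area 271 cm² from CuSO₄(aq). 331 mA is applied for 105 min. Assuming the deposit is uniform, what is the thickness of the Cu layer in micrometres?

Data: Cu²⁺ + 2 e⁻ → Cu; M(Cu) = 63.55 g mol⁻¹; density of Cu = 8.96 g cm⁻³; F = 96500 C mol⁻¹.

Q = I·t = 0.3310 × 6300.0 = 2085 C; n(e⁻) = 0.02161 mol.
n(Cu) = n(e⁻)/2 = 0.01080 mol, so m = 0.01080 × 63.55 = 0.6866 g.
Volume = m/ρ = 0.6866 / 8.96 = 0.07663 cm³.
Thickness = V/A = 0.07663 / 271 = 2.83 × 10⁻⁴ cm = 2.83 μm.

2.83 μm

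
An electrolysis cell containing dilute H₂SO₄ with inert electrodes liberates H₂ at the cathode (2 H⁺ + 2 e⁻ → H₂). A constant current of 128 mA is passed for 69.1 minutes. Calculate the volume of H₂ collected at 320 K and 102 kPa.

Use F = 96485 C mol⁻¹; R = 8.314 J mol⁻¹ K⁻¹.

Q = I·t = 0.1280 A × 4146.0 s = 530.7 C.
n(e⁻) = Q/F = 530.7 / 96485 = 0.005500 mol.
2 electrons are transferred per H₂ molecule, so n(H₂) = 0.005500 / 2 = 0.002750 mol.
V = nRT/P = (0.002750 × 8.314 × 320) / (102 × 10³ Pa) = 7.17 × 10⁻⁵ m³ = 0.0717 L.

0.0717 L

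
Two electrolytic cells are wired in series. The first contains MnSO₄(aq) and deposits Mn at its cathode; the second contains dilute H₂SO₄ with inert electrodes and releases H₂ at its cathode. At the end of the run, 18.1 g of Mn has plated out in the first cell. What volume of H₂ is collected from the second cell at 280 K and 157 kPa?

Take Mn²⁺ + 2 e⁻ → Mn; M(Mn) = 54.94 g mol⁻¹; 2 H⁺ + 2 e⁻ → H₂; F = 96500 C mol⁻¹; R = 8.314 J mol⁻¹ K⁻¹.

n(Mn) = 18.1 / 54.94 = 0.3295 mol, so n(e⁻) = 2 × 0.3295 = 0.6589 mol.
The cells are in series, so the same 0.6589 mol of electrons passes through the second cell.
2 H⁺ + 2 e⁻ → H₂ — 2 mol e⁻ per mol H₂, so n(H₂) = 0.6589/2 = 0.3295 mol.
V = nRT/P = (0.3295 × 8.314 × 280) / (157 × 10³) = 0.00488 m³ = 4.88 L.

4.88 L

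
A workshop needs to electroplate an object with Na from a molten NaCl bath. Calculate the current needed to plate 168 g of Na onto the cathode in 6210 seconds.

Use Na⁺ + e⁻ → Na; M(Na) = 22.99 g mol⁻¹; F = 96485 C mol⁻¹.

114 A

n(Na) = 168 / 22.99 = 7.308 mol.
n(e⁻) = 1 × 7.308 = 7.308 mol.
Q = n(e⁻)·F = 7.308 × 96485 = 705100 C.
I = Q/t = 705100 / 6210.0 s = 114 A.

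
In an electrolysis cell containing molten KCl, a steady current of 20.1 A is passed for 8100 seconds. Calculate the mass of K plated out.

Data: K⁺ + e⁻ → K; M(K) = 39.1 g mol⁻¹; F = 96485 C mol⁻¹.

Q = I·t = 20.10 A × 8100.0 s = 162800 C.
n(e⁻) = Q/F = 162800 / 96485 = 1.687 mol.
K⁺ + e⁻ → K, so n(K) = n(e⁻)/1 = 1.687 mol.
m = n·M = 1.687 × 39.1 = 66.0 g.

66.0 g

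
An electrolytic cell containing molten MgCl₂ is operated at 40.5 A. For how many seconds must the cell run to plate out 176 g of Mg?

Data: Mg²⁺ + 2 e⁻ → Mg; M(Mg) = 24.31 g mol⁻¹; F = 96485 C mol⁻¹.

34500 s

n(Mg) = m/M = 176 / 24.31 = 7.240 mol.
Each Mg atom requires 2 electrons, so n(e⁻) = 2 × 7.240 = 14.48 mol.
Q = n(e⁻)·F = 14.48 × 96485 = 1397000 C.
t = Q/I = 1397000 / 40.50 A = 34500 s.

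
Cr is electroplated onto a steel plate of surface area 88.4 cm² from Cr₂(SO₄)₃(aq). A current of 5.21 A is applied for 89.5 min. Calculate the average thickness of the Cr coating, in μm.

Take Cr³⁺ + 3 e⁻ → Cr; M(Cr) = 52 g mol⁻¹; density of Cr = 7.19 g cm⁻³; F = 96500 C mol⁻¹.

Q = I·t = 5.210 × 5370.0 = 27980 C; n(e⁻) = 0.2899 mol.
n(Cr) = n(e⁻)/3 = 0.09664 mol, so m = 0.09664 × 52 = 5.025 g.
Volume = m/ρ = 5.025 / 7.19 = 0.6989 cm³.
Thickness = V/A = 0.6989 / 88.4 = 0.00791 cm = 79.1 μm.

79.1 μm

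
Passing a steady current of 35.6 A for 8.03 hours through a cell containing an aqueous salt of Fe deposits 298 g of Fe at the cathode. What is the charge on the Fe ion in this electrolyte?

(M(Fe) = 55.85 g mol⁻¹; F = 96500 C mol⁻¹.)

+2

Q = I·t = 35.60 A × 28908 s = 1029000 C, so n(e⁻) = 1029000/96500 = 10.66 mol.
n(Fe) deposited = 298 / 55.85 = 5.336 mol.
Electrons per atom = n(e⁻)/n(Fe) = 10.66 / 5.336 = 2.00 ≈ 2, so the ion is Fe²⁺.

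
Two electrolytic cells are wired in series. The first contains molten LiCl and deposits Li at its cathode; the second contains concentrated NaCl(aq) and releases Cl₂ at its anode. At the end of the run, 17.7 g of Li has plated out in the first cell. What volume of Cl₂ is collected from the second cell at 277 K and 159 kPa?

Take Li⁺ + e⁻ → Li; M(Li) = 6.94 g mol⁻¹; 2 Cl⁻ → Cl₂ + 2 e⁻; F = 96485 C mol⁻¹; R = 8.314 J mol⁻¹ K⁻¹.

n(Li) = 17.7 / 6.94 = 2.550 mol, so n(e⁻) = 1 × 2.550 = 2.550 mol.
The cells are in series, so the same 2.550 mol of electrons passes through the second cell.
2 Cl⁻ → Cl₂ + 2 e⁻ — 2 mol e⁻ per mol Cl₂, so n(Cl₂) = 2.550/2 = 1.275 mol.
V = nRT/P = (1.275 × 8.314 × 277) / (159 × 10³) = 0.0185 m³ = 18.5 L.

18.5 L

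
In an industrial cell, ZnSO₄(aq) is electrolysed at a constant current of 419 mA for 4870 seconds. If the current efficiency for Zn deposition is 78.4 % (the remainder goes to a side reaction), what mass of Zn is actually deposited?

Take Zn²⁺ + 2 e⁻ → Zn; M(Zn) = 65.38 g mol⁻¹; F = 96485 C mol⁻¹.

0.542 g

Q = I·t = 0.4190 × 4870.0 = 2041 C.
n(e⁻) = 2041/96485 = 0.02115 mol; theoretically n(Zn) = 0.02115/2 = 0.01057 mol, m_theo = 0.6914 g.
At 78.4 % efficiency, m_actual = 0.784 × 0.6914 = 0.542 g.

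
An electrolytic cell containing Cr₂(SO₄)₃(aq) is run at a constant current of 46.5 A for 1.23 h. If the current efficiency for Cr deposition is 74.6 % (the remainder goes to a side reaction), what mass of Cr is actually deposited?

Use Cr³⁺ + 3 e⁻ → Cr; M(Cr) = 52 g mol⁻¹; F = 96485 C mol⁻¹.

27.6 g

Q = I·t = 46.50 × 4428.0 = 205900 C.
n(e⁻) = 205900/96485 = 2.134 mol; theoretically n(Cr) = 2.134/3 = 0.7113 mol, m_theo = 36.99 g.
At 74.6 % efficiency, m_actual = 0.746 × 36.99 = 27.6 g.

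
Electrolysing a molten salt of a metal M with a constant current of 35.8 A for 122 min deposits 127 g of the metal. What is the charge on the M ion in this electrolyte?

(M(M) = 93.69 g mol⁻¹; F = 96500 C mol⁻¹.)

Q = I·t = 35.80 A × 7320.0 s = 262100 C, so n(e⁻) = 262100/96500 = 2.716 mol.
n(M) deposited = 127 / 93.69 = 1.356 mol.
Electrons per atom = n(e⁻)/n(M) = 2.716 / 1.356 = 2.00 ≈ 2, so the ion is M²⁺.

+2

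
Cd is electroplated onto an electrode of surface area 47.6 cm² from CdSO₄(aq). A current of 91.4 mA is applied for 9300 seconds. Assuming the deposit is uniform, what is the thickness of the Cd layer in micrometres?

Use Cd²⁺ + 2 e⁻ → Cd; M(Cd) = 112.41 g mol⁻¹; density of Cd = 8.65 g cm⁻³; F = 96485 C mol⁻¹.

12.0 μm

Q = I·t = 0.09140 × 9300.0 = 850.0 C; n(e⁻) = 0.008810 mol.
n(Cd) = n(e⁻)/2 = 0.004405 mol, so m = 0.004405 × 112.41 = 0.4952 g.
Volume = m/ρ = 0.4952 / 8.65 = 0.05724 cm³.
Thickness = V/A = 0.05724 / 47.6 = 0.00120 cm = 12.0 μm.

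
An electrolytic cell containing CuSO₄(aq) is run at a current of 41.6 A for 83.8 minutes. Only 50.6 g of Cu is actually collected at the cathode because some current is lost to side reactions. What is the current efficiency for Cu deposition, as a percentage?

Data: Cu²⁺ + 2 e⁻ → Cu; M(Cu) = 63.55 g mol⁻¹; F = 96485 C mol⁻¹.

73.5 %

Q = I·t = 41.60 × 5028.0 = 209200 C; n(e⁻) = 209200/96485 = 2.168 mol.
Theoretical n(Cu) = n(e⁻)/2 = 1.084 mol, i.e. m_theo = 1.084 × 63.55 = 68.88 g.
Efficiency = m_actual / m_theo = 50.6 / 68.88 = 73.5 %.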